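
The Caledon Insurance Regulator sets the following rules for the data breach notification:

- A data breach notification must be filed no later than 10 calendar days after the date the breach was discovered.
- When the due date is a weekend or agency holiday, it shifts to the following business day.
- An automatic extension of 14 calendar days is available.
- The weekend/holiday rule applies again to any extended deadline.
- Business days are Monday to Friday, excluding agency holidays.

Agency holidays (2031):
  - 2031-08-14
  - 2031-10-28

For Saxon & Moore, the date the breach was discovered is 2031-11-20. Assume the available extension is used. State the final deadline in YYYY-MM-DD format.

2031-12-15

Trigger date 2031-11-20 + 10 calendar days = 2031-11-30.
2031-11-30 is a Sunday, so it moves to the next business day, 2031-12-01 (Monday).
Add the 14 calendar-day extension to 2031-12-01: 2031-12-15.
2031-12-15 (Monday) is already a business day.
The final due date is 2031-12-15.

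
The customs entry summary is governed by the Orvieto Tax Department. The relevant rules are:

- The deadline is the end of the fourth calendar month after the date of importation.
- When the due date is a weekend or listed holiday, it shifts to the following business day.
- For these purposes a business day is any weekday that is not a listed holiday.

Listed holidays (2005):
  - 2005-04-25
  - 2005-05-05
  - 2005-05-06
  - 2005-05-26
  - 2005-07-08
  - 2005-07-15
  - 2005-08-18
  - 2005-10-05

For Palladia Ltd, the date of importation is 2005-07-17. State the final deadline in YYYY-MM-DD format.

The fourth month after 2005-07-17 is November 2005, whose last day is 2005-11-30.
Since 2005-11-30 is a Wednesday and not a holiday, the date is unchanged.
Final deadline: 2005-11-30.

2005-11-30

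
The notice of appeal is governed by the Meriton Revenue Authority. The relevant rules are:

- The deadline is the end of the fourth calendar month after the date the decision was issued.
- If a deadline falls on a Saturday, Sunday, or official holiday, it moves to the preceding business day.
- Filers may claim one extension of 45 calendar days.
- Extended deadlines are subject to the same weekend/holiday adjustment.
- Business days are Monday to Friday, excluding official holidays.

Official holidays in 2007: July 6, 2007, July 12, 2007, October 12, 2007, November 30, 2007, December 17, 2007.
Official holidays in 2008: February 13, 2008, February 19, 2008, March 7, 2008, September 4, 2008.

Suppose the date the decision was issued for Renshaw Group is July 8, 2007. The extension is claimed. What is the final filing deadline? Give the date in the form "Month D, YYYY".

The fourth month after July 8, 2007 is November 2007, whose last day is November 30, 2007.
November 30, 2007 is a listed holiday, so it moves to the preceding business day, November 29, 2007 (Thursday).
Add the 45 calendar-day extension to November 29, 2007: January 13, 2008.
January 13, 2008 is a Sunday; the preceding business day is January 11, 2008 (Friday).
The final due date is January 11, 2008.

January 11, 2008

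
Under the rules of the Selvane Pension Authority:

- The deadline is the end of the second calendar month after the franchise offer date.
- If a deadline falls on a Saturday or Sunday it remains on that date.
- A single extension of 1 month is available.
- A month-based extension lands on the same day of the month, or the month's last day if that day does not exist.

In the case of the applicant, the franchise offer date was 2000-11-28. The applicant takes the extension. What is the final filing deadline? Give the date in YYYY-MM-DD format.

The second month after 2000-11-28 is January 2001, whose last day is 2001-01-31.
2001-01-31 falls on a Wednesday. The rules make no weekend/holiday allowance, so it remains 2001-01-31.
Add 1 month to 2001-01-31: 2001-02-28 (day 31 does not exist in February, so the month's last day is used).
2001-02-28 falls on a Wednesday. The rules make no weekend/holiday allowance, so it remains 2001-02-28.
The final due date is 2001-02-28.

2001-02-28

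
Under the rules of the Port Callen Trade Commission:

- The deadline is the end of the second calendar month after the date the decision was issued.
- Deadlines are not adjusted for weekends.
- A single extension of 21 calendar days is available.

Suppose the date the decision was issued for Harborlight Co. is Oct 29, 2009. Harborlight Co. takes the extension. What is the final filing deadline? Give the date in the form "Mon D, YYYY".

2 months after Oct 29, 2009 is December 2009; that month ends on Dec 31, 2009.
Dec 31, 2009 is a Thursday; no weekend or holiday adjustment applies.
The 21-calendar-day extension moves the deadline from Dec 31, 2009 to Jan 21, 2010.
Jan 21, 2010 is a Thursday; no weekend or holiday adjustment applies.
So the filing is due Jan 21, 2010.

Jan 21, 2010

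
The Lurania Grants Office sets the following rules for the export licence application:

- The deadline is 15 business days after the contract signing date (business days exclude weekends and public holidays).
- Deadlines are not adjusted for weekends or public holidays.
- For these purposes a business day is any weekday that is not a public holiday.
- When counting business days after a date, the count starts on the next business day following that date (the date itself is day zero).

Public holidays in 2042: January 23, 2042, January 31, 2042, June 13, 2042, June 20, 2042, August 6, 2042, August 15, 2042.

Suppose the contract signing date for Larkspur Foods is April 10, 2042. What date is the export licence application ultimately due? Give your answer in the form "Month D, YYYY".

May 1, 2042

Starting the day after April 10, 2042 and counting 15 business days lands on May 1, 2042.
May 1, 2042 falls on a Thursday. The rules make no weekend/holiday allowance, so it remains May 1, 2042.
Deadline: May 1, 2042.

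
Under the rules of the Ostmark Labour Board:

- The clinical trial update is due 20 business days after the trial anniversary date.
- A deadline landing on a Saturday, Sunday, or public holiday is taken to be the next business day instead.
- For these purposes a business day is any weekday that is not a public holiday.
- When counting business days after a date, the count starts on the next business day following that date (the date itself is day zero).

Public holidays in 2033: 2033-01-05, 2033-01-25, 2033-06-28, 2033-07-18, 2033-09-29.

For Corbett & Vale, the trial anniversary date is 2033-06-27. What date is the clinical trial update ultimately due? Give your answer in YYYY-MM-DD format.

2033-07-27

Counting 20 business days after 2033-06-27 (skipping weekends and listed holidays) reaches 2033-07-27.
2033-07-27 falls on a Wednesday, which is a business day, so no adjustment is needed.
Deadline: 2033-07-27.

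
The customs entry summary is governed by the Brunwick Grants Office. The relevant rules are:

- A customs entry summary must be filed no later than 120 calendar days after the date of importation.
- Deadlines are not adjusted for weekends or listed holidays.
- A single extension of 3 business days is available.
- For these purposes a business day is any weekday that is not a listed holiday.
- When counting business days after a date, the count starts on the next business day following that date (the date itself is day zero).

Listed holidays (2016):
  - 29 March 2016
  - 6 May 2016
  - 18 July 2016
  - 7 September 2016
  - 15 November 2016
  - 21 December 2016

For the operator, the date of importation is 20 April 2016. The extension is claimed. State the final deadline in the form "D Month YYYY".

From 20 April 2016, 120 calendar days later is 18 August 2016.
18 August 2016 falls on a Thursday. The rules make no weekend/holiday allowance, so it remains 18 August 2016.
Applying the 3-business-day extension: 3 business days after 18 August 2016 is 23 August 2016.
No adjustment is made for weekends or holidays, so 23 August 2016 stands.
So the filing is due 23 August 2016.

23 August 2016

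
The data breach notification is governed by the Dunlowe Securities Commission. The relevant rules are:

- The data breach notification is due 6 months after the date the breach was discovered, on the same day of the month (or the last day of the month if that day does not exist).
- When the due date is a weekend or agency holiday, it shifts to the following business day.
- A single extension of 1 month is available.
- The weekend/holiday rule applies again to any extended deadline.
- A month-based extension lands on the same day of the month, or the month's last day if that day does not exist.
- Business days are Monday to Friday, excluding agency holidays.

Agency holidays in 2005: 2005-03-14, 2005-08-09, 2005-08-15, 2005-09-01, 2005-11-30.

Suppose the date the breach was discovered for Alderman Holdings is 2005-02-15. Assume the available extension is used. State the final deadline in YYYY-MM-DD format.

2005-09-16

6 months from 2005-02-15 is 2005-08-15.
2005-08-15 is a listed holiday, so it moves to the next business day, 2005-08-16 (Tuesday).
The 1 month extension carries 2005-08-16 to 2005-09-16.
2005-09-16 is a Friday and not a listed holiday, so it stands.
The final due date is 2005-09-16.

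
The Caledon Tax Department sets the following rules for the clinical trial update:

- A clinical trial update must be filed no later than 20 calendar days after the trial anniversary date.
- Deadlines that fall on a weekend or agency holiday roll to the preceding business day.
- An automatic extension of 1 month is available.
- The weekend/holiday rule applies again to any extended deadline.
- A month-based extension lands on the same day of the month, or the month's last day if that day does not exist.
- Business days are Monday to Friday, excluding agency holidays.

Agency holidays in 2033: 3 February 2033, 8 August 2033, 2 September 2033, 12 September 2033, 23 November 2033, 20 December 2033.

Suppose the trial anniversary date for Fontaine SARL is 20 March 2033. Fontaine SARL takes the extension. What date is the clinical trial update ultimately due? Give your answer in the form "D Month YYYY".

6 May 2033

20 calendar days after 20 March 2033 is 9 April 2033.
9 April 2033 is a Saturday, so it moves to the preceding business day, 8 April 2033 (Friday).
The 1 month extension carries 8 April 2033 to 8 May 2033.
8 May 2033 is a Sunday; the preceding business day is 6 May 2033 (Friday).
The final due date is 6 May 2033.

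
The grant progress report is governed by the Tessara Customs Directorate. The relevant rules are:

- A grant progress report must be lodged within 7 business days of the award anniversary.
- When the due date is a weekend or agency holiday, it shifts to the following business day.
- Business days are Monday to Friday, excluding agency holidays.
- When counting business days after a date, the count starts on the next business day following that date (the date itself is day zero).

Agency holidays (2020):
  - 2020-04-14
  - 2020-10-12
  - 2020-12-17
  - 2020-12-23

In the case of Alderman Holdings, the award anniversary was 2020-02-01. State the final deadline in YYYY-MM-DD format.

7 business days after 2020-02-01, excluding weekends and holidays, is 2020-02-11.
2020-02-11 is a Tuesday and not a listed holiday, so it stands.
Final deadline: 2020-02-11.

2020-02-11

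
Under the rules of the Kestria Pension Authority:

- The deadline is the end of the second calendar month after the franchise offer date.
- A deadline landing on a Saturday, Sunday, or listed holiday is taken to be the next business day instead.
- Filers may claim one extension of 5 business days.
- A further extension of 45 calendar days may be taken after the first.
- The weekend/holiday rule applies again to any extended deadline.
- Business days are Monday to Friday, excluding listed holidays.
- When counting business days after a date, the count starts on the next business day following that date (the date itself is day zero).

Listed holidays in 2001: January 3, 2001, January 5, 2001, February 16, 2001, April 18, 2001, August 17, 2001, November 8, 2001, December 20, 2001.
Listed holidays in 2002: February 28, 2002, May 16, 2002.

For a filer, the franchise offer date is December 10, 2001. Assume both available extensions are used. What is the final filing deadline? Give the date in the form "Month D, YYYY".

The second month after December 10, 2001 is February 2002, whose last day is February 28, 2002.
Because February 28, 2002 is a listed holiday, the deadline becomes March 1, 2002 (Friday).
Applying the 5-business-day extension: 5 business days after March 1, 2002 is March 8, 2002.
March 8, 2002 is a Friday and not a listed holiday, so it stands.
The 45-calendar-day extension moves the deadline from March 8, 2002 to April 22, 2002.
April 22, 2002 is a Monday and not a listed holiday, so it stands.
The final due date is April 22, 2002.

April 22, 2002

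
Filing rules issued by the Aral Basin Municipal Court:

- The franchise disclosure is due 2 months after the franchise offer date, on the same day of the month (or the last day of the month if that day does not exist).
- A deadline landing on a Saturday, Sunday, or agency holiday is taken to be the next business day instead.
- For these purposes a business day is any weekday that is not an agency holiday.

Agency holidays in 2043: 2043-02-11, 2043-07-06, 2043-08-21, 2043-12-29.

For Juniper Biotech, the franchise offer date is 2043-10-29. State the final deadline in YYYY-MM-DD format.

2043-12-30

Moving 2 months forward from 2043-10-29 on the corresponding day gives 2043-12-29.
2043-12-29 falls on a listed holiday. Rolling to the next business day gives 2043-12-30, a Wednesday.
Final deadline: 2043-12-30.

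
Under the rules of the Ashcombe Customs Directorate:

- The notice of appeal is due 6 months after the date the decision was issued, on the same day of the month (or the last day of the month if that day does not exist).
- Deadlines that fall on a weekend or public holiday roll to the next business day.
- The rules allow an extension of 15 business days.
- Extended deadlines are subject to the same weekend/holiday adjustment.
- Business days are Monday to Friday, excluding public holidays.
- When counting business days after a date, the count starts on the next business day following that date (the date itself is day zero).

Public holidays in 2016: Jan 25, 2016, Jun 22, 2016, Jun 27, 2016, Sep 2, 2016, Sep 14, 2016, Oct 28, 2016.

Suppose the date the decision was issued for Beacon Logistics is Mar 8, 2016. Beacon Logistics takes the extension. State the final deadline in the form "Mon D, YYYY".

Sep 30, 2016

6 months from Mar 8, 2016 is Sep 8, 2016.
Sep 8, 2016 (Thursday) is already a business day.
The 15-business-day extension runs from Sep 8, 2016 to Sep 30, 2016.
Sep 30, 2016 (Friday) is already a business day.
So the filing is due Sep 30, 2016.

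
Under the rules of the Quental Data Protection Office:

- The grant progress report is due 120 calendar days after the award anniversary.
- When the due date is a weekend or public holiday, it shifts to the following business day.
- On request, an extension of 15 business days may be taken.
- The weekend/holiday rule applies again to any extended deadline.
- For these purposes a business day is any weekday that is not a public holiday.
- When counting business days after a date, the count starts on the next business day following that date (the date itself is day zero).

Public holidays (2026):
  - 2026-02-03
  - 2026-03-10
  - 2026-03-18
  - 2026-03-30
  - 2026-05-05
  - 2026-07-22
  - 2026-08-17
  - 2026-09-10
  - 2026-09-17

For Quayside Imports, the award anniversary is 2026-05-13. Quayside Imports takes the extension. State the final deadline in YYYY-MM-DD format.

2026-10-05

120 calendar days after 2026-05-13 is 2026-09-10.
2026-09-10 is a listed holiday; the next business day is 2026-09-11 (Friday).
The 15-business-day extension runs from 2026-09-11 to 2026-10-05.
Since 2026-10-05 is a Monday and not a holiday, the date is unchanged.
The final due date is 2026-10-05.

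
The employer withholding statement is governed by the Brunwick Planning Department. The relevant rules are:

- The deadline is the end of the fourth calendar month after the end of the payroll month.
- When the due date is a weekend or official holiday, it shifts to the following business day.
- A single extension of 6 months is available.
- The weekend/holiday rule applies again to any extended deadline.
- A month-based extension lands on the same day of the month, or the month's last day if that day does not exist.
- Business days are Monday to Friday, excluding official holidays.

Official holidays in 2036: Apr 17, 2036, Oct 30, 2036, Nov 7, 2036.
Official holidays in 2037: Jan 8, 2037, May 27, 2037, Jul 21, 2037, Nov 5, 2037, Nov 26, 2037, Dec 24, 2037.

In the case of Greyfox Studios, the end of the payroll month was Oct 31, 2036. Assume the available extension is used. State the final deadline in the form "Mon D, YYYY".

Sep 2, 2037

4 months after Oct 31, 2036 falls in February 2037; the last day of that month is Feb 28, 2037.
Feb 28, 2037 is a Saturday, so it moves to the next business day, Mar 2, 2037 (Monday).
The 6 months extension carries Mar 2, 2037 to Sep 2, 2037.
Sep 2, 2037 is a Wednesday and not a listed holiday, so it stands.
So the filing is due Sep 2, 2037.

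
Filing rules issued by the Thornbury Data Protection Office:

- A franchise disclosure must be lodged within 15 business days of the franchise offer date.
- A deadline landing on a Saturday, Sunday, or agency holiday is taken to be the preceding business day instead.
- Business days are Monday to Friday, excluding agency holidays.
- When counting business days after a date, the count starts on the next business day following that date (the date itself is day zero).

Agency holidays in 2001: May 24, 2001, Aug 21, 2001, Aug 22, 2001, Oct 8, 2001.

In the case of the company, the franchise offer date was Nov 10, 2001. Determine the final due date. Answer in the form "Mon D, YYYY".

Starting the day after Nov 10, 2001 and counting 15 business days lands on Nov 30, 2001.
Since Nov 30, 2001 is a Friday and not a holiday, the date is unchanged.
So the filing is due Nov 30, 2001.

Nov 30, 2001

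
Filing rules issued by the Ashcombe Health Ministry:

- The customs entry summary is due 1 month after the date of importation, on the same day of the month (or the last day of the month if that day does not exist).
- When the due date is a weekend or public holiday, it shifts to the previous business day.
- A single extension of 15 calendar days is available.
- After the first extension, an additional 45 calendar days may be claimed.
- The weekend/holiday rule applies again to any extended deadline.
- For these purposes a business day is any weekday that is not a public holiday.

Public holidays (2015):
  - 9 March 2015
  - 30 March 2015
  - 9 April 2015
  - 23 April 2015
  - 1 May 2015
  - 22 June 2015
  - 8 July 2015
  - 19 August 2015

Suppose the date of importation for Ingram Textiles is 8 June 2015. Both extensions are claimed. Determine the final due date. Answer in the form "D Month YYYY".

4 September 2015

Moving 1 month forward from 8 June 2015 on the corresponding day gives 8 July 2015.
Because 8 July 2015 is a listed holiday, the deadline becomes 7 July 2015 (Tuesday).
With the 15-day extension, 7 July 2015 becomes 22 July 2015.
22 July 2015 (Wednesday) is already a business day.
With the 45-day extension, 22 July 2015 becomes 5 September 2015.
Because 5 September 2015 is a Saturday, the deadline becomes 4 September 2015 (Friday).
The final due date is 4 September 2015.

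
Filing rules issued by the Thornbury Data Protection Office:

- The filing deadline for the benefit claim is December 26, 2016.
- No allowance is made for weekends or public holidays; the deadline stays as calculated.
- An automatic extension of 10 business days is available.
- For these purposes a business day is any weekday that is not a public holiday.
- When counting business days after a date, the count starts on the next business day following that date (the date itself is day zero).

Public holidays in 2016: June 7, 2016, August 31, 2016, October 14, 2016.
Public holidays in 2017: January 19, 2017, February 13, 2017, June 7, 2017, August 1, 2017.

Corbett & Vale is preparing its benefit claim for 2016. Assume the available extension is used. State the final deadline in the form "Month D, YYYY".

January 9, 2017

The statutory due date is December 26, 2016.
December 26, 2016 falls on a Monday. The rules make no weekend/holiday allowance, so it remains December 26, 2016.
Counting 10 further business days from December 26, 2016 reaches January 9, 2017.
January 9, 2017 is a Monday; no weekend or holiday adjustment applies.
Deadline: January 9, 2017.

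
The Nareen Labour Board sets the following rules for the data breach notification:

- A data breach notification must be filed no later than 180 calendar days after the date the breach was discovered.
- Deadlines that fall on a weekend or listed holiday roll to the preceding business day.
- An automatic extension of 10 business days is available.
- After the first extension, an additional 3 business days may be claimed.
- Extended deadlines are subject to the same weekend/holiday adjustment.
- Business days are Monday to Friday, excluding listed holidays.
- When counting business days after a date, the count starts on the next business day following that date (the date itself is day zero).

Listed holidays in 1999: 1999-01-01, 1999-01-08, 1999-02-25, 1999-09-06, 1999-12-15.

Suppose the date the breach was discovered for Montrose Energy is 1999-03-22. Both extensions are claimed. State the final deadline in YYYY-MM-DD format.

Adding 180 calendar days to 1999-03-22 gives 1999-09-18.
1999-09-18 is a Saturday, so it moves to the preceding business day, 1999-09-17 (Friday).
Counting 10 further business days from 1999-09-17 reaches 1999-10-01.
1999-10-01 is a Friday and not a listed holiday, so it stands.
Counting 3 further business days from 1999-10-01 reaches 1999-10-06.
1999-10-06 falls on a Wednesday, which is a business day, so no adjustment is needed.
The final due date is 1999-10-06.

1999-10-06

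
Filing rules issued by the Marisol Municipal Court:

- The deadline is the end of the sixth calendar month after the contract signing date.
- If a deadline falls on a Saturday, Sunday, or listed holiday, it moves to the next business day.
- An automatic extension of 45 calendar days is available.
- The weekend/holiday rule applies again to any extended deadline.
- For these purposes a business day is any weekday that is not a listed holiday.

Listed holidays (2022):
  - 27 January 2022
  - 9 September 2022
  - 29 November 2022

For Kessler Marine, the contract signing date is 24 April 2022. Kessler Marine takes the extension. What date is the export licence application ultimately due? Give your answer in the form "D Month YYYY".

15 December 2022

6 months after 24 April 2022 is October 2022; that month ends on 31 October 2022.
31 October 2022 (Monday) is already a business day.
With the 45-day extension, 31 October 2022 becomes 15 December 2022.
Since 15 December 2022 is a Thursday and not a holiday, the date is unchanged.
Final deadline: 15 December 2022.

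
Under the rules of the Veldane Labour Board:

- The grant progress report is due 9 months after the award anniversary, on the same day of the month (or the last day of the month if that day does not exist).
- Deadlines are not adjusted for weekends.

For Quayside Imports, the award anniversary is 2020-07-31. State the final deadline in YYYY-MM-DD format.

9 months after 2020-07-31, on the same day of the month, is 2021-04-30 (day 31 does not exist in April, so the month's last day is used).
No adjustment is made for weekends or holidays, so 2021-04-30 stands.
Deadline: 2021-04-30.

2021-04-30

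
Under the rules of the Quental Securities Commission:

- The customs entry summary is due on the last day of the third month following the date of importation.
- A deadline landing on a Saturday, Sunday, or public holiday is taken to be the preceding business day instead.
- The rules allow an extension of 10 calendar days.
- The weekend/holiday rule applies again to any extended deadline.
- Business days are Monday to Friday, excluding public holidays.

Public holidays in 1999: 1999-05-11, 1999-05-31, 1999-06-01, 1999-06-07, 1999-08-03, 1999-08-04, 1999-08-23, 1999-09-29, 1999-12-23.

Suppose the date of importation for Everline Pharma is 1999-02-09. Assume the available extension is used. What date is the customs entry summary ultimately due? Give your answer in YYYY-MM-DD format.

1999-06-04

3 months after 1999-02-09 is May 1999; that month ends on 1999-05-31.
1999-05-31 is a listed holiday, so it moves to the preceding business day, 1999-05-28 (Friday).
Applying the 10-calendar-day extension: 1999-05-28 + 10 days = 1999-06-07.
1999-06-07 is a listed holiday; the preceding business day is 1999-06-04 (Friday).
The final due date is 1999-06-04.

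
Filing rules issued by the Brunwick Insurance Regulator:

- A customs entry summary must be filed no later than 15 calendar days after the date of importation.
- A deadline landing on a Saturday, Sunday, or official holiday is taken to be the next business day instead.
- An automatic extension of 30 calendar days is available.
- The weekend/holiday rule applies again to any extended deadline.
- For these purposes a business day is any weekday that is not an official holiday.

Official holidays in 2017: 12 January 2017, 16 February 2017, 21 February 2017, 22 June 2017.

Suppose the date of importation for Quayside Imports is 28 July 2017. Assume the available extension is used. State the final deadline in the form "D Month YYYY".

15 calendar days after 28 July 2017 is 12 August 2017.
12 August 2017 falls on a Saturday. Rolling to the next business day gives 14 August 2017, a Monday.
Applying the 30-calendar-day extension: 14 August 2017 + 30 days = 13 September 2017.
Since 13 September 2017 is a Wednesday and not a holiday, the date is unchanged.
The final due date is 13 September 2017.

13 September 2017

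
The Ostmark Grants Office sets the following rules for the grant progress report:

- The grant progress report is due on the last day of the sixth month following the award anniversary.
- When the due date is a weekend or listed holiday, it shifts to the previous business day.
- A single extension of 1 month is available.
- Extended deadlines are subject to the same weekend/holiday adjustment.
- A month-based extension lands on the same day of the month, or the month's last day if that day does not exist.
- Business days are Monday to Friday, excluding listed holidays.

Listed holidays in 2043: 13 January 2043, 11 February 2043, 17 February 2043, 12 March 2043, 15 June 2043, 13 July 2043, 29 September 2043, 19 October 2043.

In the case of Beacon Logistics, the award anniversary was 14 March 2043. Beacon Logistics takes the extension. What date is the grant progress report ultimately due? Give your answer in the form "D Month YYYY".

30 October 2043

6 months after 14 March 2043 is September 2043; that month ends on 30 September 2043.
Since 30 September 2043 is a Wednesday and not a holiday, the date is unchanged.
Add 1 month to 30 September 2043: 30 October 2043.
Since 30 October 2043 is a Friday and not a holiday, the date is unchanged.
Final deadline: 30 October 2043.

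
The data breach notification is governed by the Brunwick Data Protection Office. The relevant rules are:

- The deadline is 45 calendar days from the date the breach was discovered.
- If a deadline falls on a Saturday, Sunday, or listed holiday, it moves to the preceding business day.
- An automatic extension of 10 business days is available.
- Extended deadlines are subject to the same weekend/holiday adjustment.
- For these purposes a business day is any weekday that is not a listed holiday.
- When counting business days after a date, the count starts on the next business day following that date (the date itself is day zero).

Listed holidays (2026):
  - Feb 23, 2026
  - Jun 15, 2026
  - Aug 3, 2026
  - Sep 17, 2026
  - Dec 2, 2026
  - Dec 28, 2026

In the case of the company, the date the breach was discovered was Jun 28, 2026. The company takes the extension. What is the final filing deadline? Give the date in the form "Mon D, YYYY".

Trigger date Jun 28, 2026 + 45 calendar days = Aug 12, 2026.
Aug 12, 2026 is a Wednesday and not a listed holiday, so it stands.
The 10-business-day extension runs from Aug 12, 2026 to Aug 26, 2026.
Aug 26, 2026 falls on a Wednesday, which is a business day, so no adjustment is needed.
Deadline: Aug 26, 2026.

Aug 26, 2026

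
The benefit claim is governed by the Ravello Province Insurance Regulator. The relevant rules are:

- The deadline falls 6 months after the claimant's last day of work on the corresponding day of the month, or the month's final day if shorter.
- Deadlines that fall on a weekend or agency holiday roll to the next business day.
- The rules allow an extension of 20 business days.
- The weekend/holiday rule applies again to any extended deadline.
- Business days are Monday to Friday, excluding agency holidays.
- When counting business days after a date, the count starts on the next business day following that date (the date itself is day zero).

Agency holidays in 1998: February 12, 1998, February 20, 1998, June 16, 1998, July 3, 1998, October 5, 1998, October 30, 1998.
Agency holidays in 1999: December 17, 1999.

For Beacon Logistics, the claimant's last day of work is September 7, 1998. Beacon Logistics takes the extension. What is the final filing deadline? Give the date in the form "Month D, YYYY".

Moving 6 months forward from September 7, 1998 on the corresponding day gives March 7, 1999.
March 7, 1999 falls on a Sunday. Rolling to the next business day gives March 8, 1999, a Monday.
Counting 20 further business days from March 8, 1999 reaches April 5, 1999.
April 5, 1999 is a Monday and not a listed holiday, so it stands.
So the filing is due April 5, 1999.

April 5, 1999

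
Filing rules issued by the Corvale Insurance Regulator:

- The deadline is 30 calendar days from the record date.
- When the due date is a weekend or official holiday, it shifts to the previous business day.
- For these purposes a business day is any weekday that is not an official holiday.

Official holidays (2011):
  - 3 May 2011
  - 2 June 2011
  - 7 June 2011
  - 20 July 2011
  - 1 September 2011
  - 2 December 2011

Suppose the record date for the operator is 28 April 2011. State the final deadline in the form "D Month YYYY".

27 May 2011

Adding 30 calendar days to 28 April 2011 gives 28 May 2011.
28 May 2011 is a Saturday; the preceding business day is 27 May 2011 (Friday).
The final due date is 27 May 2011.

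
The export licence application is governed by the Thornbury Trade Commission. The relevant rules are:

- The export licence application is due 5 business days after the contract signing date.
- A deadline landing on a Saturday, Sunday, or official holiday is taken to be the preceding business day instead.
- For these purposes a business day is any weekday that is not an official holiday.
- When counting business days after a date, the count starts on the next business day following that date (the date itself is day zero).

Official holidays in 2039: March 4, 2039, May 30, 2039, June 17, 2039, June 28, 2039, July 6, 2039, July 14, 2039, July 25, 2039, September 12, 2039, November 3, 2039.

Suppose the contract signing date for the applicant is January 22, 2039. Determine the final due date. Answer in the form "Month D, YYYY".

Starting the day after January 22, 2039 and counting 5 business days lands on January 28, 2039.
January 28, 2039 (Friday) is already a business day.
Deadline: January 28, 2039.

January 28, 2039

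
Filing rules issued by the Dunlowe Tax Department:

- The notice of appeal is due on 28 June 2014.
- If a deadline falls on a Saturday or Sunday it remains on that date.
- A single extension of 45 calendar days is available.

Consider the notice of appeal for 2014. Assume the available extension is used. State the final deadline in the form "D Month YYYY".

Start from the fixed due date, 28 June 2014.
28 June 2014 is a Saturday; no weekend or holiday adjustment applies.
Applying the 45-calendar-day extension: 28 June 2014 + 45 days = 12 August 2014.
12 August 2014 is a Tuesday; no weekend or holiday adjustment applies.
Deadline: 12 August 2014.

12 August 2014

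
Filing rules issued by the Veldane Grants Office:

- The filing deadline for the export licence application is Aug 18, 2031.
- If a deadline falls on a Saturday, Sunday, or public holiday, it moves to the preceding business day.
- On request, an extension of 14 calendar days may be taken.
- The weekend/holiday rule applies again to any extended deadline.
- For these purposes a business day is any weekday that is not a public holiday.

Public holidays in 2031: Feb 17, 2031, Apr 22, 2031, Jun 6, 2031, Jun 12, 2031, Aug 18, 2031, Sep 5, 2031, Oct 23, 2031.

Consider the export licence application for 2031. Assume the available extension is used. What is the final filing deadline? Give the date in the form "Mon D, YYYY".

Aug 29, 2031

The stated deadline is Aug 18, 2031.
Because Aug 18, 2031 is a listed holiday, the deadline becomes Aug 15, 2031 (Friday).
Add the 14 calendar-day extension to Aug 15, 2031: Aug 29, 2031.
Since Aug 29, 2031 is a Friday and not a holiday, the date is unchanged.
The final due date is Aug 29, 2031.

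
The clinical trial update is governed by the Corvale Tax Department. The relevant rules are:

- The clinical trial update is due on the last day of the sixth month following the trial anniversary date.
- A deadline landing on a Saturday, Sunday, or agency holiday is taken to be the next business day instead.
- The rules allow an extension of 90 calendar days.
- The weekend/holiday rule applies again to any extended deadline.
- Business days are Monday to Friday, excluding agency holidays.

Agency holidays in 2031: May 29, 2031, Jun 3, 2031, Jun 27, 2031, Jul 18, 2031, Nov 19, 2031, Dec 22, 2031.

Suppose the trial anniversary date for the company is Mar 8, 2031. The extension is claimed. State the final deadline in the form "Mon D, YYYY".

Dec 29, 2031

6 months after Mar 8, 2031 is September 2031; that month ends on Sep 30, 2031.
Sep 30, 2031 (Tuesday) is already a business day.
With the 90-day extension, Sep 30, 2031 becomes Dec 29, 2031.
Dec 29, 2031 falls on a Monday, which is a business day, so no adjustment is needed.
The final due date is Dec 29, 2031.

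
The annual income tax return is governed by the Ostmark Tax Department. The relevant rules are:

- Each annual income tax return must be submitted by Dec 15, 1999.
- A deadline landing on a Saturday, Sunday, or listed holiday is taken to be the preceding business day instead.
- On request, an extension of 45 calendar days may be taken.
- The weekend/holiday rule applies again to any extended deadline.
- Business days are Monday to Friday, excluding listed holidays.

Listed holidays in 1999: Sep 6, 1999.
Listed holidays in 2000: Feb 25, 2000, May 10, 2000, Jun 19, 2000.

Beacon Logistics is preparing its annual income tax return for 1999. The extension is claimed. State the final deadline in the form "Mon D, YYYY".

The stated deadline is Dec 15, 1999.
Dec 15, 1999 falls on a Wednesday, which is a business day, so no adjustment is needed.
Applying the 45-calendar-day extension: Dec 15, 1999 + 45 days = Jan 29, 2000.
Jan 29, 2000 is a Saturday; the preceding business day is Jan 28, 2000 (Friday).
So the filing is due Jan 28, 2000.

Jan 28, 2000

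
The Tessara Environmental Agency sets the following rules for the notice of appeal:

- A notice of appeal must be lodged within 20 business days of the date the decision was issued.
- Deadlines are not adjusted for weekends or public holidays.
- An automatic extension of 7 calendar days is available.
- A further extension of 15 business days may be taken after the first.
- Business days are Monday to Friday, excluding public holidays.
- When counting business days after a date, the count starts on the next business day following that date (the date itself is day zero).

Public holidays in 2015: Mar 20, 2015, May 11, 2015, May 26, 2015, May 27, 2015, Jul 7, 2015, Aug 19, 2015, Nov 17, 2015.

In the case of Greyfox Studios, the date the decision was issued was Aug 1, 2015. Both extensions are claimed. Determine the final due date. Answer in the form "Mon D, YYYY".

Sep 28, 2015

Counting 20 business days after Aug 1, 2015 (skipping weekends and listed holidays) reaches Aug 31, 2015.
Aug 31, 2015 falls on a Monday. The rules make no weekend/holiday allowance, so it remains Aug 31, 2015.
With the 7-day extension, Aug 31, 2015 becomes Sep 7, 2015.
Sep 7, 2015 is a Monday; no weekend or holiday adjustment applies.
Counting 15 further business days from Sep 7, 2015 reaches Sep 28, 2015.
Sep 28, 2015 falls on a Monday. The rules make no weekend/holiday allowance, so it remains Sep 28, 2015.
Deadline: Sep 28, 2015.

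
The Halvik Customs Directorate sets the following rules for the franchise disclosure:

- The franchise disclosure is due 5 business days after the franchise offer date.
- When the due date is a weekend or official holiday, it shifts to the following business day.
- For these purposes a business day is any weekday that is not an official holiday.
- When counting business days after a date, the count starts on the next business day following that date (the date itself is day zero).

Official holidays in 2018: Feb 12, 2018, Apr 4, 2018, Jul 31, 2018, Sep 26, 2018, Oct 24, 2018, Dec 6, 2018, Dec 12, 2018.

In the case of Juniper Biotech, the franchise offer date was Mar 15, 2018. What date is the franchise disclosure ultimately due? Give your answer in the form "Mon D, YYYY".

Counting 5 business days after Mar 15, 2018 (skipping weekends and listed holidays) reaches Mar 22, 2018.
Mar 22, 2018 is a Thursday and not a listed holiday, so it stands.
Deadline: Mar 22, 2018.

Mar 22, 2018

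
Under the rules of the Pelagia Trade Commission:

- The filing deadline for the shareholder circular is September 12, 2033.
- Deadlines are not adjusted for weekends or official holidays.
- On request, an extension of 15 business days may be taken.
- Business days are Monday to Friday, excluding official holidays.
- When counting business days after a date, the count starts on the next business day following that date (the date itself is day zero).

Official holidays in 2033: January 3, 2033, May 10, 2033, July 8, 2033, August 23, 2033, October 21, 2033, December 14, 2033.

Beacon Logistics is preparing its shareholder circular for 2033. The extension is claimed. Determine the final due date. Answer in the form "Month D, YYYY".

October 3, 2033

The stated deadline is September 12, 2033.
September 12, 2033 is a Monday; no weekend or holiday adjustment applies.
Applying the 15-business-day extension: 15 business days after September 12, 2033 is October 3, 2033.
October 3, 2033 falls on a Monday. The rules make no weekend/holiday allowance, so it remains October 3, 2033.
The final due date is October 3, 2033.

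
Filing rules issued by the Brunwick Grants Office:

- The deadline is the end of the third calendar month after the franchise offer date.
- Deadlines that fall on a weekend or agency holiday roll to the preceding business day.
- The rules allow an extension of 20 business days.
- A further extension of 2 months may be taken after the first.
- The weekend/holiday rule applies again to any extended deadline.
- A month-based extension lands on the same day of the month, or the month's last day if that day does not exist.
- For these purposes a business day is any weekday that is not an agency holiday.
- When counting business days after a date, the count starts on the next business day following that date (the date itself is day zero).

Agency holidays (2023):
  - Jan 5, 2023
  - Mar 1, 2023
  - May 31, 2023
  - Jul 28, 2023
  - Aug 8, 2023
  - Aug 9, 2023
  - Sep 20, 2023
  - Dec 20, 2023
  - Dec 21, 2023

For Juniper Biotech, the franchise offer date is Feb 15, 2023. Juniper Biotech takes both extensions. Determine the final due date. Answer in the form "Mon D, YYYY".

3 months after Feb 15, 2023 falls in May 2023; the last day of that month is May 31, 2023.
May 31, 2023 falls on a listed holiday. Rolling to the preceding business day gives May 30, 2023, a Tuesday.
Applying the 20-business-day extension: 20 business days after May 30, 2023 is Jun 28, 2023.
Jun 28, 2023 (Wednesday) is already a business day.
The 2 months extension carries Jun 28, 2023 to Aug 28, 2023.
Since Aug 28, 2023 is a Monday and not a holiday, the date is unchanged.
Deadline: Aug 28, 2023.

Aug 28, 2023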